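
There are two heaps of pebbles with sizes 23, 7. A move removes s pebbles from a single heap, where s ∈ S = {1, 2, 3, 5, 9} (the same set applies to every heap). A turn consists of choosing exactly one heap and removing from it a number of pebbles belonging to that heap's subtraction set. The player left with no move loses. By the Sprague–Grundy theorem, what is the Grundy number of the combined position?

0

All heaps use S = {1, 2, 3, 5, 9}:
G(0) = 0
G(1) = mex{0} = 1
G(2) = mex{1,0} = 2
G(3) = mex{2,1,0} = 3
G(4) = mex{3,2,1} = 0
G(5) = mex{0,3,2,0} = 1
G(6) = mex{1,0,3,1} = 2
G(7) = mex{2,1,0,2} = 3
G(8) = mex{3,2,1,3} = 0
G(9) = mex{0,3,2,0,0} = 1
G(10) = mex{1,0,3,1,1} = 2
G(11) = mex{2,1,0,2,2} = 3
G(12) = mex{3,2,1,3,3} = 0
G(13) = mex{0,3,2,0,0} = 1
G(14) = mex{1,0,3,1,1} = 2
G(15) = mex{2,1,0,2,2} = 3
G(16) = mex{3,2,1,3,3} = 0
G(17) = mex{0,3,2,0,0} = 1
G(18) = mex{1,0,3,1,1} = 2
G(19) = mex{2,1,0,2,2} = 3
G(20) = mex{3,2,1,3,3} = 0
G(21) = mex{0,3,2,0,0} = 1
G(22) = mex{1,0,3,1,1} = 2
G(23) = mex{2,1,0,2,2} = 3
Heap A: G(23) = 3.
Heap B: G(7) = 3.
Combined Grundy value = 3 ⊕ 3 = 0.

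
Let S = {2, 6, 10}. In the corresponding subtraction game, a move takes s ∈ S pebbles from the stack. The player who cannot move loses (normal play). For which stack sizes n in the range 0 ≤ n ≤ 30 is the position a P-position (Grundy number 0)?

0, 1, 4, 5, 8, 9, 12, 13, 16, 17, 20, 21, 24, 25, 28, 29

n :  0  1  2  3  4  5  6  7  8  9 10 11 12 13 14 15 16 17 18 19 20 21 22 23 24 25 26 27 28 29 30
G :  0  0  1  1  0  0  1  1  0  0  1  1  0  0  1  1  0  0  1  1  0  0  1  1  0  0  1  1  0  0  1
P-positions are exactly the n with G(n) = 0.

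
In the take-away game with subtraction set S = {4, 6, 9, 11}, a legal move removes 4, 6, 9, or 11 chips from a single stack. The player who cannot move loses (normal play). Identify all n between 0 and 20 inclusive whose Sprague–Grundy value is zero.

n :  0  1  2  3  4  5  6  7  8  9 10 11 12 13 14 15 16 17 18 19 20
G :  0  0  0  0  1  1  1  1  2  2  2  2  3  3  3  0  0  0  0  1  1
P-positions are exactly the n with G(n) = 0.

0, 1, 2, 3, 15, 16, 17, 18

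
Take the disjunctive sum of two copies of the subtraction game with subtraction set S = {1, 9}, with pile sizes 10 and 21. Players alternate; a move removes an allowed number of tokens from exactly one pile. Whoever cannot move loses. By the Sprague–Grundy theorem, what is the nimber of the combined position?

All piles use S = {1, 9}:
G(0) = 0
G(1) = mex{0} = 1
G(2) = mex{1} = 0
G(3) = mex{0} = 1
G(4) = mex{1} = 0
G(5) = mex{0} = 1
G(6) = mex{1} = 0
G(7) = mex{0} = 1
G(8) = mex{1} = 0
G(9) = mex{0,0} = 1
G(10) = mex{1,1} = 0
G(11) = mex{0,0} = 1
G(12) = mex{1,1} = 0
G(13) = mex{0,0} = 1
G(14) = mex{1,1} = 0
G(15) = mex{0,0} = 1
G(16) = mex{1,1} = 0
G(17) = mex{0,0} = 1
G(18) = mex{1,1} = 0
G(19) = mex{0,0} = 1
G(20) = mex{1,1} = 0
G(21) = mex{0,0} = 1
Pile A: G(10) = 0.
Pile B: G(21) = 1.
Combined Grundy value = 0 ⊕ 1 = 1.

1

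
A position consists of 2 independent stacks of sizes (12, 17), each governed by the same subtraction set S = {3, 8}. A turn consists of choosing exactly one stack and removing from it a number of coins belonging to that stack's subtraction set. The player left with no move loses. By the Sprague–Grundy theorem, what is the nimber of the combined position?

All stacks use S = {3, 8}:
G(0) = 0
G(1) = mex{} = 0
G(2) = mex{} = 0
G(3) = mex{0} = 1
G(4) = mex{0} = 1
G(5) = mex{0} = 1
G(6) = mex{1} = 0
G(7) = mex{1} = 0
G(8) = mex{1,0} = 2
G(9) = mex{0,0} = 1
G(10) = mex{0,0} = 1
G(11) = mex{2,1} = 0
G(12) = mex{1,1} = 0
G(13) = mex{1,1} = 0
G(14) = mex{0,0} = 1
G(15) = mex{0,0} = 1
G(16) = mex{0,2} = 1
G(17) = mex{1,1} = 0
Stack A: G(12) = 0.
Stack B: G(17) = 0.
Combined Grundy value = 0 ⊕ 0 = 0.

0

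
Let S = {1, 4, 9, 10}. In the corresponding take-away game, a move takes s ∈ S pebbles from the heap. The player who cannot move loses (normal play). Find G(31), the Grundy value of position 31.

n :  0  1  2  3  4  5  6  7  8  9 10 11 12 13 14 15 16 17 18 19 20 21 22 23 24 25 26 27 28 29 30 31
G :  0  1  0  1  2  0  1  0  1  2  3  2  3  0  1  3  2  3  0  1  0  1  2  3  2  0  1  2  3  2  3  0

0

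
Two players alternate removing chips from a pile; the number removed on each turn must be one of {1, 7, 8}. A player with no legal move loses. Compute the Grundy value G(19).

0

G(0) = 0
G(1) = mex{0} = 1
G(2) = mex{1} = 0
G(3) = mex{0} = 1
G(4) = mex{1} = 0
G(5) = mex{0} = 1
G(6) = mex{1} = 0
G(7) = mex{0,0} = 1
G(8) = mex{1,1,0} = 2
G(9) = mex{2,0,1} = 3
G(10) = mex{3,1,0} = 2
G(11) = mex{2,0,1} = 3
G(12) = mex{3,1,0} = 2
G(13) = mex{2,0,1} = 3
G(14) = mex{3,1,0} = 2
G(15) = mex{2,2,1} = 0
G(16) = mex{0,3,2} = 1
G(17) = mex{1,2,3} = 0
G(18) = mex{0,3,2} = 1
G(19) = mex{1,2,3} = 0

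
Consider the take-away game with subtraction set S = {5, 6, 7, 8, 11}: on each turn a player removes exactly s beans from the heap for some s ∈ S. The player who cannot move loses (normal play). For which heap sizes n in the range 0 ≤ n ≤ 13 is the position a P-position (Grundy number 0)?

G(0) = 0
G(1) = mex{} = 0
G(2) = mex{} = 0
G(3) = mex{} = 0
G(4) = mex{} = 0
G(5) = mex{0} = 1
G(6) = mex{0,0} = 1
G(7) = mex{0,0,0} = 1
G(8) = mex{0,0,0,0} = 1
G(9) = mex{0,0,0,0} = 1
G(10) = mex{1,0,0,0} = 2
G(11) = mex{1,1,0,0,0} = 2
G(12) = mex{1,1,1,0,0} = 2
G(13) = mex{1,1,1,1,0} = 2
P-positions are exactly the n with G(n) = 0.

0, 1, 2, 3, 4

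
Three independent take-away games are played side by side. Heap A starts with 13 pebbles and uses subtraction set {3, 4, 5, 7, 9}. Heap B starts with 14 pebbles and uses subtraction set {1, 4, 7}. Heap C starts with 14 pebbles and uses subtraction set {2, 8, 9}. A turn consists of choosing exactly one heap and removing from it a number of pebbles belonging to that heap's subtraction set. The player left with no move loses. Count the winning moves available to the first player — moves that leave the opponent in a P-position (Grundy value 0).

3

Heap A, S = {3, 4, 5, 7, 9}:
n :  0  1  2  3  4  5  6  7  8  9 10 11 12 13
G :  0  0  0  1  1  1  2  2  2  3  3  3  0  0
G_A(13) = 0.
Heap B, S = {1, 4, 7}:
n :  0  1  2  3  4  5  6  7  8  9 10 11 12 13 14
G :  0  1  0  1  2  0  1  2  0  1  0  1  2  0  1
G_B(14) = 1.
Heap C, S = {2, 8, 9}:
G(0) = 0
G(1) = mex{} = 0
G(2) = mex{0} = 1
G(3) = mex{0} = 1
G(4) = mex{1} = 0
G(5) = mex{1} = 0
G(6) = mex{0} = 1
G(7) = mex{0} = 1
G(8) = mex{1,0} = 2
G(9) = mex{1,0,0} = 2
G(10) = mex{2,1,0} = 3
G(11) = mex{2,1,1} = 0
G(12) = mex{3,0,1} = 2
G(13) = mex{0,0,0} = 1
G(14) = mex{2,1,0} = 3
G_C(14) = 3.
Combined Grundy value = 0 ⊕ 1 ⊕ 3 = 2.
A winning move leaves total XOR = 0, i.e. changes one component's Grundy value g to g ⊕ X where X is the current total.
Heap A: need g' = 0⊕2 = 2. Options: 13−3→G=3, 13−4→G=3, 13−5→G=2, 13−7→G=2, 13−9→G=1. Hits: 2.
Heap B: need g' = 1⊕2 = 3. Options: 14−1→G=0, 14−4→G=0, 14−7→G=2. Hits: 0.
Heap C: need g' = 3⊕2 = 1. Options: 14−2→G=2, 14−8→G=1, 14−9→G=0. Hits: 1.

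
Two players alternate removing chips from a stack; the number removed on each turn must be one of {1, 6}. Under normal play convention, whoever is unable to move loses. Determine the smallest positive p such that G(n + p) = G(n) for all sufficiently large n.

n :  0  1  2  3  4  5  6  7  8  9 10 11 12 13 14 15
G :  0  1  0  1  0  1  2  0  1  0  1  0  1  2  0  1
G(n+7) = G(n) holds for n = 0,…,5 (a full window of length max(S) = 6), so the sequence is purely periodic with period 7.

7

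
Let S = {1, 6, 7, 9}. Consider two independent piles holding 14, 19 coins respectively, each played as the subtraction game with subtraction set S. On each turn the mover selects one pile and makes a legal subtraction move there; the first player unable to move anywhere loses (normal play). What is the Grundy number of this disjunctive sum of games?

3

All piles use S = {1, 6, 7, 9}:
G(0) = 0
G(1) = mex{0} = 1
G(2) = mex{1} = 0
G(3) = mex{0} = 1
G(4) = mex{1} = 0
G(5) = mex{0} = 1
G(6) = mex{1,0} = 2
G(7) = mex{2,1,0} = 3
G(8) = mex{3,0,1} = 2
G(9) = mex{2,1,0,0} = 3
G(10) = mex{3,0,1,1} = 2
G(11) = mex{2,1,0,0} = 3
G(12) = mex{3,2,1,1} = 0
G(13) = mex{0,3,2,0} = 1
G(14) = mex{1,2,3,1} = 0
G(15) = mex{0,3,2,2} = 1
G(16) = mex{1,2,3,3} = 0
G(17) = mex{0,3,2,2} = 1
G(18) = mex{1,0,3,3} = 2
G(19) = mex{2,1,0,2} = 3
Pile A: G(14) = 0.
Pile B: G(19) = 3.
Combined Grundy value = 0 ⊕ 3 = 3.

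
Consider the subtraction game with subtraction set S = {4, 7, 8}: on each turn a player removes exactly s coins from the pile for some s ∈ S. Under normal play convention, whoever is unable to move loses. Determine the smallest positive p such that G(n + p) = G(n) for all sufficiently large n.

12

n :  0  1  2  3  4  5  6  7  8  9 10 11 12 13 14 15 16 17 18 19 20 21 22 23 24 25
G :  0  0  0  0  1  1  1  1  2  2  2  2  0  0  0  0  1  1  1  1  2  2  2  2  0  0
G(n+12) = G(n) holds for n = 0,…,7 (a full window of length max(S) = 8), so the sequence is purely periodic with period 12.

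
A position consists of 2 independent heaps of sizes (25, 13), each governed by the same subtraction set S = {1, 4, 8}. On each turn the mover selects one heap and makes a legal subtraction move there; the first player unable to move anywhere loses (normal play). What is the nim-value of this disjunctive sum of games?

All heaps use S = {1, 4, 8}:
n :  0  1  2  3  4  5  6  7  8  9 10 11 12 13 14 15 16 17 18 19 20 21 22 23 24 25
G :  0  1  0  1  2  0  1  0  1  2  3  2  0  1  0  1  2  0  1  0  1  2  3  2  0  1
Heap A: G(25) = 1.
Heap B: G(13) = 1.
Combined Grundy value = 1 ⊕ 1 = 0.

0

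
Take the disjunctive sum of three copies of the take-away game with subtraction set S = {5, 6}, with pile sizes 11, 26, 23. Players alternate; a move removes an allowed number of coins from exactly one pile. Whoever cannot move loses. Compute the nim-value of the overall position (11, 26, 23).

0

All piles use S = {5, 6}:
n :  0  1  2  3  4  5  6  7  8  9 10 11 12 13 14 15 16 17 18 19 20 21 22 23 24 25 26
G :  0  0  0  0  0  1  1  1  1  1  2  0  0  0  0  0  1  1  1  1  1  2  0  0  0  0  0
Pile A: G(11) = 0.
Pile B: G(26) = 0.
Pile C: G(23) = 0.
Combined Grundy value = 0 ⊕ 0 ⊕ 0 = 0.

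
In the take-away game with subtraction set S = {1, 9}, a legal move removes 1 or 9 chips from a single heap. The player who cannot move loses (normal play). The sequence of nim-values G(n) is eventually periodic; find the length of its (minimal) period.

2

n :  0  1  2  3  4  5  6  7  8  9 10 11 12 13 14
G :  0  1  0  1  0  1  0  1  0  1  0  1  0  1  0
G(n+2) = G(n) holds for n = 0,…,8 (a full window of length max(S) = 9), so the sequence is purely periodic with period 2.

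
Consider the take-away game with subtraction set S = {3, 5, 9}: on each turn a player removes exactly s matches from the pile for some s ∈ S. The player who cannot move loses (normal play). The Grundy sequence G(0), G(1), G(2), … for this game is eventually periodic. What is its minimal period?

2

n :  0  1  2  3  4  5  6  7  8  9 10 11 12 13 14 15 16 17 18 19 20 21 22 23 24 25 26
G :  0  0  0  1  1  1  2  2  0  3  3  1  0  2  0  1  0  1  0  1  0  1  0  1  0  1  0
From n = 14 onward G(n+2) = G(n); since this holds over max(S) = 9 consecutive positions the period is 2 (pre-period 14).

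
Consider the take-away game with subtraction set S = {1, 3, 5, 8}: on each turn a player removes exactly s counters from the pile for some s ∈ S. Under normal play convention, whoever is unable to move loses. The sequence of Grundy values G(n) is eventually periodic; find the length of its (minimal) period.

13

n :  0  1  2  3  4  5  6  7  8  9 10 11 12 13 14 15 16 17 18 19 20 21 22 23 24 25 26 27
G :  0  1  0  1  0  1  0  1  2  3  2  3  2  0  1  0  1  0  1  0  1  2  3  2  3  2  0  1
G(n+13) = G(n) holds for n = 0,…,7 (a full window of length max(S) = 8), so the sequence is purely periodic with period 13.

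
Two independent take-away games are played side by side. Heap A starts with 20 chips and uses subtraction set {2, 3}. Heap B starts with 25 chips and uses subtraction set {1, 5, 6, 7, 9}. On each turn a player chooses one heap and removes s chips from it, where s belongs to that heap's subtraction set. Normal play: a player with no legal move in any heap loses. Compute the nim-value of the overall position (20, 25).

Heap A, S = {2, 3}:
n :  0  1  2  3  4  5  6  7  8  9 10 11 12 13 14 15 16 17 18 19 20
G :  0  0  1  1  2  0  0  1  1  2  0  0  1  1  2  0  0  1  1  2  0
G_A(20) = 0.
Heap B, S = {1, 5, 6, 7, 9}:
n :  0  1  2  3  4  5  6  7  8  9 10 11 12 13 14 15 16 17 18 19 20 21 22 23 24 25
G :  0  1  0  1  0  1  2  3  2  3  2  3  0  1  0  1  0  1  2  3  2  3  2  3  0  1
G_B(25) = 1.
Combined Grundy value = 0 ⊕ 1 = 1.

1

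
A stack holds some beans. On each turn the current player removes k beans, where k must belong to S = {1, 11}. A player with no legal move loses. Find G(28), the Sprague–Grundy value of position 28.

n :  0  1  2  3  4  5  6  7  8  9 10 11 12 13 14 15 16 17 18 19 20 21 22 23 24 25 26 27 28
G :  0  1  0  1  0  1  0  1  0  1  0  1  0  1  0  1  0  1  0  1  0  1  0  1  0  1  0  1  0

0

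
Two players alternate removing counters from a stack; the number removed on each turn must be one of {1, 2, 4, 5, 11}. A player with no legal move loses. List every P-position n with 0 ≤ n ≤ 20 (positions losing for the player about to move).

0, 3, 6, 9, 12, 15, 18

n :  0  1  2  3  4  5  6  7  8  9 10 11 12 13 14 15 16 17 18 19 20
G :  0  1  2  0  1  2  0  1  2  0  1  2  0  1  2  0  1  2  0  1  2
P-positions are exactly the n with G(n) = 0.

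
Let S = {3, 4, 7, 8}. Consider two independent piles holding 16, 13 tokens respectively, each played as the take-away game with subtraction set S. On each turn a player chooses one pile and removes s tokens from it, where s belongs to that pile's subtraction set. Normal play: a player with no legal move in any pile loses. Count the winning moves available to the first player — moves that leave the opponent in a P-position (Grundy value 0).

All piles use S = {3, 4, 7, 8}:
G(0) = 0
G(1) = mex{} = 0
G(2) = mex{} = 0
G(3) = mex{0} = 1
G(4) = mex{0,0} = 1
G(5) = mex{0,0} = 1
G(6) = mex{1,0} = 2
G(7) = mex{1,1,0} = 2
G(8) = mex{1,1,0,0} = 2
G(9) = mex{2,1,0,0} = 3
G(10) = mex{2,2,1,0} = 3
G(11) = mex{2,2,1,1} = 0
G(12) = mex{3,2,1,1} = 0
G(13) = mex{3,3,2,1} = 0
G(14) = mex{0,3,2,2} = 1
G(15) = mex{0,0,2,2} = 1
G(16) = mex{0,0,3,2} = 1
Pile A: G(16) = 1.
Pile B: G(13) = 0.
Combined Grundy value = 1 ⊕ 0 = 1.
A winning move leaves total XOR = 0, i.e. changes one component's Grundy value g to g ⊕ X where X is the current total.
Pile A: need g' = 1⊕1 = 0. Options: 16−3→G=0, 16−4→G=0, 16−7→G=3, 16−8→G=2. Hits: 2.
Pile B: need g' = 0⊕1 = 1. Options: 13−3→G=3, 13−4→G=3, 13−7→G=2, 13−8→G=1. Hits: 1.

3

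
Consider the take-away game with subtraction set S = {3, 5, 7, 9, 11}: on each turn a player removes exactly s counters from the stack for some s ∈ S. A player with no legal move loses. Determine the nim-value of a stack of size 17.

1

G(0) = 0
G(1) = mex{} = 0
G(2) = mex{} = 0
G(3) = mex{0} = 1
G(4) = mex{0} = 1
G(5) = mex{0,0} = 1
G(6) = mex{1,0} = 2
G(7) = mex{1,0,0} = 2
G(8) = mex{1,1,0} = 2
G(9) = mex{2,1,0,0} = 3
G(10) = mex{2,1,1,0} = 3
G(11) = mex{2,2,1,0,0} = 3
G(12) = mex{3,2,1,1,0} = 4
G(13) = mex{3,2,2,1,0} = 4
G(14) = mex{3,3,2,1,1} = 0
G(15) = mex{4,3,2,2,1} = 0
G(16) = mex{4,3,3,2,1} = 0
G(17) = mex{0,4,3,2,2} = 1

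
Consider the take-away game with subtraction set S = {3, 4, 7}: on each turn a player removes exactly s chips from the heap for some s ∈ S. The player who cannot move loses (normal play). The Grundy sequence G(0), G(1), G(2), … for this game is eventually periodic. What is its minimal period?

10

n :  0  1  2  3  4  5  6  7  8  9 10 11 12 13 14 15 16 17 18 19 20 21
G :  0  0  0  1  1  1  2  2  2  3  0  0  0  1  1  1  2  2  2  3  0  0
G(n+10) = G(n) holds for n = 0,…,6 (a full window of length max(S) = 7), so the sequence is purely periodic with period 10.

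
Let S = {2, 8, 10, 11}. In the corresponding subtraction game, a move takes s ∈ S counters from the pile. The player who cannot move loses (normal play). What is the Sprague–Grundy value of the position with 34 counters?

G(0) = 0
G(1) = mex{} = 0
G(2) = mex{0} = 1
G(3) = mex{0} = 1
G(4) = mex{1} = 0
G(5) = mex{1} = 0
G(6) = mex{0} = 1
G(7) = mex{0} = 1
G(8) = mex{1,0} = 2
G(9) = mex{1,0} = 2
G(10) = mex{2,1,0} = 3
G(11) = mex{2,1,0,0} = 3
G(12) = mex{3,0,1,0} = 2
G(13) = mex{3,0,1,1} = 2
G(14) = mex{2,1,0,1} = 3
G(15) = mex{2,1,0,0} = 3
G(16) = mex{3,2,1,0} = 4
G(17) = mex{3,2,1,1} = 0
G(18) = mex{4,3,2,1} = 0
G(19) = mex{0,3,2,2} = 1
G(20) = mex{0,2,3,2} = 1
G(21) = mex{1,2,3,3} = 0
G(22) = mex{1,3,2,3} = 0
G(23) = mex{0,3,2,2} = 1
G(24) = mex{0,4,3,2} = 1
G(25) = mex{1,0,3,3} = 2
G(26) = mex{1,0,4,3} = 2
G(27) = mex{2,1,0,4} = 3
G(28) = mex{2,1,0,0} = 3
G(29) = mex{3,0,1,0} = 2
G(30) = mex{3,0,1,1} = 2
G(31) = mex{2,1,0,1} = 3
G(32) = mex{2,1,0,0} = 3
G(33) = mex{3,2,1,0} = 4
G(34) = mex{3,2,1,1} = 0

0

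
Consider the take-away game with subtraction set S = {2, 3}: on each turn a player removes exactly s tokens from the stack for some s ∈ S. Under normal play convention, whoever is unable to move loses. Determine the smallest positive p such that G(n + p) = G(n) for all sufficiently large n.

5

n :  0  1  2  3  4  5  6  7  8  9 10 11 12 13 14
G :  0  0  1  1  2  0  0  1  1  2  0  0  1  1  2
G(n+5) = G(n) holds for n = 0,…,2 (a full window of length max(S) = 3), so the sequence is purely periodic with period 5.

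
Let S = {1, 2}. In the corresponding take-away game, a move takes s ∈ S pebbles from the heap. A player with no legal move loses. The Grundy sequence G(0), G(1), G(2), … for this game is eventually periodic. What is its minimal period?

G(0) = 0
G(1) = mex{0} = 1
G(2) = mex{1,0} = 2
G(3) = mex{2,1} = 0
G(4) = mex{0,2} = 1
G(5) = mex{1,0} = 2
G(6) = mex{2,1} = 0
G(7) = mex{0,2} = 1
G(8) = mex{1,0} = 2
G(9) = mex{2,1} = 0
G(10) = mex{0,2} = 1
G(11) = mex{1,0} = 2
G(12) = mex{2,1} = 0
G(13) = mex{0,2} = 1
G(14) = mex{1,0} = 2
G(n+3) = G(n) holds for n = 0,…,1 (a full window of length max(S) = 2), so the sequence is purely periodic with period 3.

3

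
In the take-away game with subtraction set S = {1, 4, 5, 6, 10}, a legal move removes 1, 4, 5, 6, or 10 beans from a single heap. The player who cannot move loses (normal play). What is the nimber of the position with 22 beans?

n :  0  1  2  3  4  5  6  7  8  9 10 11 12 13 14 15 16 17 18 19 20 21 22
G :  0  1  0  1  2  3  2  3  4  0  1  0  1  2  3  2  3  4  0  1  0  1  2

2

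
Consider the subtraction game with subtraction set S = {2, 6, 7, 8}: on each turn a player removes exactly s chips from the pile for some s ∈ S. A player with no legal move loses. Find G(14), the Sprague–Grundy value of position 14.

n :  0  1  2  3  4  5  6  7  8  9 10 11 12 13 14
G :  0  0  1  1  0  0  1  1  2  2  3  3  2  2  0

0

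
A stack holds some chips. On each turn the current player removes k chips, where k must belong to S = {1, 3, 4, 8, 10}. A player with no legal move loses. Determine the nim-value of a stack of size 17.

1

n :  0  1  2  3  4  5  6  7  8  9 10 11 12 13 14 15 16 17
G :  0  1  0  1  2  3  2  0  1  0  1  2  3  2  0  1  0  1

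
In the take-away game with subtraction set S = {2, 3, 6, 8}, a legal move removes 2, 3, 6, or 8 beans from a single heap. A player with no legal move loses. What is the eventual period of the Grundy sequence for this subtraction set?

14

n :  0  1  2  3  4  5  6  7  8  9 10 11 12 13 14 15 16 17 18 19 20 21 22 23 24 25 26 27 28 29
G :  0  0  1  1  2  0  3  1  2  2  0  3  1  2  0  0  1  1  2  0  3  1  2  2  0  3  1  2  0  0
G(n+14) = G(n) holds for n = 0,…,7 (a full window of length max(S) = 8), so the sequence is purely periodic with period 14.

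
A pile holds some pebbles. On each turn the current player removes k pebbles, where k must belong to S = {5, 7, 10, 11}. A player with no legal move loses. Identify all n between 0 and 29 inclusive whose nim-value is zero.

G(0) = 0
G(1) = mex{} = 0
G(2) = mex{} = 0
G(3) = mex{} = 0
G(4) = mex{} = 0
G(5) = mex{0} = 1
G(6) = mex{0} = 1
G(7) = mex{0,0} = 1
G(8) = mex{0,0} = 1
G(9) = mex{0,0} = 1
G(10) = mex{1,0,0} = 2
G(11) = mex{1,0,0,0} = 2
G(12) = mex{1,1,0,0} = 2
G(13) = mex{1,1,0,0} = 2
G(14) = mex{1,1,0,0} = 2
G(15) = mex{2,1,1,0} = 3
G(16) = mex{2,1,1,1} = 0
G(17) = mex{2,2,1,1} = 0
G(18) = mex{2,2,1,1} = 0
G(19) = mex{2,2,1,1} = 0
G(20) = mex{3,2,2,1} = 0
G(21) = mex{0,2,2,2} = 1
G(22) = mex{0,3,2,2} = 1
G(23) = mex{0,0,2,2} = 1
G(24) = mex{0,0,2,2} = 1
G(25) = mex{0,0,3,2} = 1
G(26) = mex{1,0,0,3} = 2
G(27) = mex{1,0,0,0} = 2
G(28) = mex{1,1,0,0} = 2
G(29) = mex{1,1,0,0} = 2
P-positions are exactly the n with G(n) = 0.

0, 1, 2, 3, 4, 16, 17, 18, 19, 20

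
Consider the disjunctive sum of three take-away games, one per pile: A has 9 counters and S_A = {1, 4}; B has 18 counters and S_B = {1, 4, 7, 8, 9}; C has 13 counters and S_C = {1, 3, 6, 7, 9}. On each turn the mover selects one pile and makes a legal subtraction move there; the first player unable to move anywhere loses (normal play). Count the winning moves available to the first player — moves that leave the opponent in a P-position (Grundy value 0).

Pile A, S = {1, 4}:
n : 0 1 2 3 4 5 6 7 8 9
G : 0 1 0 1 2 0 1 0 1 2
G_A(9) = 2.
Pile B, S = {1, 4, 7, 8, 9}:
n :  0  1  2  3  4  5  6  7  8  9 10 11 12 13 14 15 16 17 18
G :  0  1  0  1  2  0  1  2  3  2  3  4  5  3  4  0  1  0  1
G_B(18) = 1.
Pile C, S = {1, 3, 6, 7, 9}:
n :  0  1  2  3  4  5  6  7  8  9 10 11 12 13
G :  0  1  0  1  0  1  2  3  2  3  2  3  0  1
G_C(13) = 1.
Combined Grundy value = 2 ⊕ 1 ⊕ 1 = 2.
A winning move leaves total XOR = 0, i.e. changes one component's Grundy value g to g ⊕ X where X is the current total.
Pile A: need g' = 2⊕2 = 0. Options: 9−1→G=1, 9−4→G=0. Hits: 1.
Pile B: need g' = 1⊕2 = 3. Options: 18−1→G=0, 18−4→G=4, 18−7→G=4, 18−8→G=3, 18−9→G=2. Hits: 1.
Pile C: need g' = 1⊕2 = 3. Options: 13−1→G=0, 13−3→G=2, 13−6→G=3, 13−7→G=2, 13−9→G=0. Hits: 1.

3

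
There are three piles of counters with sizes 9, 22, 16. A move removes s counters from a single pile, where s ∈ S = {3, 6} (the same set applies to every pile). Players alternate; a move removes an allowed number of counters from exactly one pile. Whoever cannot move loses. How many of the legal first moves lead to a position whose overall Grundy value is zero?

2

All piles use S = {3, 6}:
G(0) = 0
G(1) = mex{} = 0
G(2) = mex{} = 0
G(3) = mex{0} = 1
G(4) = mex{0} = 1
G(5) = mex{0} = 1
G(6) = mex{1,0} = 2
G(7) = mex{1,0} = 2
G(8) = mex{1,0} = 2
G(9) = mex{2,1} = 0
G(10) = mex{2,1} = 0
G(11) = mex{2,1} = 0
G(12) = mex{0,2} = 1
G(13) = mex{0,2} = 1
G(14) = mex{0,2} = 1
G(15) = mex{1,0} = 2
G(16) = mex{1,0} = 2
G(17) = mex{1,0} = 2
G(18) = mex{2,1} = 0
G(19) = mex{2,1} = 0
G(20) = mex{2,1} = 0
G(21) = mex{0,2} = 1
G(22) = mex{0,2} = 1
Pile A: G(9) = 0.
Pile B: G(22) = 1.
Pile C: G(16) = 2.
Combined Grundy value = 0 ⊕ 1 ⊕ 2 = 3.
A winning move leaves total XOR = 0, i.e. changes one component's Grundy value g to g ⊕ X where X is the current total.
Pile A: need g' = 0⊕3 = 3. Options: 9−3→G=2, 9−6→G=1. Hits: 0.
Pile B: need g' = 1⊕3 = 2. Options: 22−3→G=0, 22−6→G=2. Hits: 1.
Pile C: need g' = 2⊕3 = 1. Options: 16−3→G=1, 16−6→G=0. Hits: 1.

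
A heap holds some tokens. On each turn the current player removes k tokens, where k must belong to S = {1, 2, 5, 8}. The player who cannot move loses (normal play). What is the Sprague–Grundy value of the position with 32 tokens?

2

G(0) = 0
G(1) = mex{0} = 1
G(2) = mex{1,0} = 2
G(3) = mex{2,1} = 0
G(4) = mex{0,2} = 1
G(5) = mex{1,0,0} = 2
G(6) = mex{2,1,1} = 0
G(7) = mex{0,2,2} = 1
G(8) = mex{1,0,0,0} = 2
G(9) = mex{2,1,1,1} = 0
G(10) = mex{0,2,2,2} = 1
G(11) = mex{1,0,0,0} = 2
G(12) = mex{2,1,1,1} = 0
G(13) = mex{0,2,2,2} = 1
G(14) = mex{1,0,0,0} = 2
G(15) = mex{2,1,1,1} = 0
G(16) = mex{0,2,2,2} = 1
G(17) = mex{1,0,0,0} = 2
G(18) = mex{2,1,1,1} = 0
G(19) = mex{0,2,2,2} = 1
G(20) = mex{1,0,0,0} = 2
G(21) = mex{2,1,1,1} = 0
G(22) = mex{0,2,2,2} = 1
G(23) = mex{1,0,0,0} = 2
G(24) = mex{2,1,1,1} = 0
G(25) = mex{0,2,2,2} = 1
G(26) = mex{1,0,0,0} = 2
G(27) = mex{2,1,1,1} = 0
G(28) = mex{0,2,2,2} = 1
G(29) = mex{1,0,0,0} = 2
G(30) = mex{2,1,1,1} = 0
G(31) = mex{0,2,2,2} = 1
G(32) = mex{1,0,0,0} = 2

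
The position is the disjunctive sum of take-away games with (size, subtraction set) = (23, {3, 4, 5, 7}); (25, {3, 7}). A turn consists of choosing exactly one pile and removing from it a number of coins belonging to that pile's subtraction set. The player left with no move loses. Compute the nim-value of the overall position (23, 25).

Pile A, S = {3, 4, 5, 7}:
n :  0  1  2  3  4  5  6  7  8  9 10 11 12 13 14 15 16 17 18 19 20 21 22 23
G :  0  0  0  1  1  1  2  2  2  3  0  0  0  1  1  1  2  2  2  3  0  0  0  1
G_A(23) = 1.
Pile B, S = {3, 7}:
n :  0  1  2  3  4  5  6  7  8  9 10 11 12 13 14 15 16 17 18 19 20 21 22 23 24 25
G :  0  0  0  1  1  1  0  2  2  1  0  0  0  1  1  1  0  2  2  1  0  0  0  1  1  1
G_B(25) = 1.
Combined Grundy value = 1 ⊕ 1 = 0.

0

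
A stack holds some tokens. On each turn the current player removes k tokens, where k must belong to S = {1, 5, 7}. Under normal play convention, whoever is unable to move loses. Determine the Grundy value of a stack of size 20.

0

G(0) = 0
G(1) = mex{0} = 1
G(2) = mex{1} = 0
G(3) = mex{0} = 1
G(4) = mex{1} = 0
G(5) = mex{0,0} = 1
G(6) = mex{1,1} = 0
G(7) = mex{0,0,0} = 1
G(8) = mex{1,1,1} = 0
G(9) = mex{0,0,0} = 1
G(10) = mex{1,1,1} = 0
G(11) = mex{0,0,0} = 1
G(12) = mex{1,1,1} = 0
G(13) = mex{0,0,0} = 1
G(14) = mex{1,1,1} = 0
G(15) = mex{0,0,0} = 1
G(16) = mex{1,1,1} = 0
G(17) = mex{0,0,0} = 1
G(18) = mex{1,1,1} = 0
G(19) = mex{0,0,0} = 1
G(20) = mex{1,1,1} = 0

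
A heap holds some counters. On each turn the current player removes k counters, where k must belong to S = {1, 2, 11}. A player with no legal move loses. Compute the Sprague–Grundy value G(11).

2

G(0) = 0
G(1) = mex{0} = 1
G(2) = mex{1,0} = 2
G(3) = mex{2,1} = 0
G(4) = mex{0,2} = 1
G(5) = mex{1,0} = 2
G(6) = mex{2,1} = 0
G(7) = mex{0,2} = 1
G(8) = mex{1,0} = 2
G(9) = mex{2,1} = 0
G(10) = mex{0,2} = 1
G(11) = mex{1,0,0} = 2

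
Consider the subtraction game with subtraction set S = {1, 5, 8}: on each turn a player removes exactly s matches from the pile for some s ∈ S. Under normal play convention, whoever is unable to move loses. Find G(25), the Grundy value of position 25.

2

G(0) = 0
G(1) = mex{0} = 1
G(2) = mex{1} = 0
G(3) = mex{0} = 1
G(4) = mex{1} = 0
G(5) = mex{0,0} = 1
G(6) = mex{1,1} = 0
G(7) = mex{0,0} = 1
G(8) = mex{1,1,0} = 2
G(9) = mex{2,0,1} = 3
G(10) = mex{3,1,0} = 2
G(11) = mex{2,0,1} = 3
G(12) = mex{3,1,0} = 2
G(13) = mex{2,2,1} = 0
G(14) = mex{0,3,0} = 1
G(15) = mex{1,2,1} = 0
G(16) = mex{0,3,2} = 1
G(17) = mex{1,2,3} = 0
G(18) = mex{0,0,2} = 1
G(19) = mex{1,1,3} = 0
G(20) = mex{0,0,2} = 1
G(21) = mex{1,1,0} = 2
G(22) = mex{2,0,1} = 3
G(23) = mex{3,1,0} = 2
G(24) = mex{2,0,1} = 3
G(25) = mex{3,1,0} = 2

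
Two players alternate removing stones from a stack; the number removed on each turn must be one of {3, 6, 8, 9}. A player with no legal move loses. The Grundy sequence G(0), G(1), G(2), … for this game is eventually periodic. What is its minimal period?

n :  0  1  2  3  4  5  6  7  8  9 10 11 12 13 14 15 16 17 18 19 20 21 22 23 24 25
G :  0  0  0  1  1  1  2  2  2  3  3  3  0  0  0  1  1  1  2  2  2  3  3  3  0  0
G(n+12) = G(n) holds for n = 0,…,8 (a full window of length max(S) = 9), so the sequence is purely periodic with period 12.

12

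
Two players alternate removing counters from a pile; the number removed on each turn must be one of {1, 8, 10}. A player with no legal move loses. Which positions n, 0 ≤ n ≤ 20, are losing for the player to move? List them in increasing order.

0, 2, 4, 6, 9, 11, 13, 15, 18, 20

G(0) = 0
G(1) = mex{0} = 1
G(2) = mex{1} = 0
G(3) = mex{0} = 1
G(4) = mex{1} = 0
G(5) = mex{0} = 1
G(6) = mex{1} = 0
G(7) = mex{0} = 1
G(8) = mex{1,0} = 2
G(9) = mex{2,1} = 0
G(10) = mex{0,0,0} = 1
G(11) = mex{1,1,1} = 0
G(12) = mex{0,0,0} = 1
G(13) = mex{1,1,1} = 0
G(14) = mex{0,0,0} = 1
G(15) = mex{1,1,1} = 0
G(16) = mex{0,2,0} = 1
G(17) = mex{1,0,1} = 2
G(18) = mex{2,1,2} = 0
G(19) = mex{0,0,0} = 1
G(20) = mex{1,1,1} = 0
P-positions are exactly the n with G(n) = 0.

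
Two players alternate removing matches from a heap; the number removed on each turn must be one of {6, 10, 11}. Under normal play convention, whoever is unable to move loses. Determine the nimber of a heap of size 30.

2

n :  0  1  2  3  4  5  6  7  8  9 10 11 12 13 14 15 16 17 18 19 20 21 22 23 24 25 26 27 28 29 30
G :  0  0  0  0  0  0  1  1  1  1  1  1  2  2  2  2  2  0  0  0  0  0  0  1  1  1  1  1  1  2  2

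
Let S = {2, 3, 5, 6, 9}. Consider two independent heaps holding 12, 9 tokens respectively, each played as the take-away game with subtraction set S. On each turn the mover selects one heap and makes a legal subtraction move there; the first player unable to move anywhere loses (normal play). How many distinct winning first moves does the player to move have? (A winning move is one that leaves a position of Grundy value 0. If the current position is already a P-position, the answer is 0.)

2

All heaps use S = {2, 3, 5, 6, 9}:
n :  0  1  2  3  4  5  6  7  8  9 10 11 12
G :  0  0  1  1  2  2  3  3  0  4  1  5  0
Heap A: G(12) = 0.
Heap B: G(9) = 4.
Combined Grundy value = 0 ⊕ 4 = 4.
A winning move leaves total XOR = 0, i.e. changes one component's Grundy value g to g ⊕ X where X is the current total.
Heap A: need g' = 0⊕4 = 4. Options: 12−2→G=1, 12−3→G=4, 12−5→G=3, 12−6→G=3, 12−9→G=1. Hits: 1.
Heap B: need g' = 4⊕4 = 0. Options: 9−2→G=3, 9−3→G=3, 9−5→G=2, 9−6→G=1, 9−9→G=0. Hits: 1.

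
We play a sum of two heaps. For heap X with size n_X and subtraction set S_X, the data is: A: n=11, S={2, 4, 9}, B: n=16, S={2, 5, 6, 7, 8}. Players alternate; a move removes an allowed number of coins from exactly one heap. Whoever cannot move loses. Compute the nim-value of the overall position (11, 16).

Heap A, S = {2, 4, 9}:
G(0) = 0
G(1) = mex{} = 0
G(2) = mex{0} = 1
G(3) = mex{0} = 1
G(4) = mex{1,0} = 2
G(5) = mex{1,0} = 2
G(6) = mex{2,1} = 0
G(7) = mex{2,1} = 0
G(8) = mex{0,2} = 1
G(9) = mex{0,2,0} = 1
G(10) = mex{1,0,0} = 2
G(11) = mex{1,0,1} = 2
G_A(11) = 2.
Heap B, S = {2, 5, 6, 7, 8}:
G(0) = 0
G(1) = mex{} = 0
G(2) = mex{0} = 1
G(3) = mex{0} = 1
G(4) = mex{1} = 0
G(5) = mex{1,0} = 2
G(6) = mex{0,0,0} = 1
G(7) = mex{2,1,0,0} = 3
G(8) = mex{1,1,1,0,0} = 2
G(9) = mex{3,0,1,1,0} = 2
G(10) = mex{2,2,0,1,1} = 3
G(11) = mex{2,1,2,0,1} = 3
G(12) = mex{3,3,1,2,0} = 4
G(13) = mex{3,2,3,1,2} = 0
G(14) = mex{4,2,2,3,1} = 0
G(15) = mex{0,3,2,2,3} = 1
G(16) = mex{0,3,3,2,2} = 1
G_B(16) = 1.
Combined Grundy value = 2 ⊕ 1 = 3.

3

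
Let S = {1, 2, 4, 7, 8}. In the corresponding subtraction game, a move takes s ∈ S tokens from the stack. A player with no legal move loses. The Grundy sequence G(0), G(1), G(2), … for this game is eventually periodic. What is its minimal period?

G(0) = 0
G(1) = mex{0} = 1
G(2) = mex{1,0} = 2
G(3) = mex{2,1} = 0
G(4) = mex{0,2,0} = 1
G(5) = mex{1,0,1} = 2
G(6) = mex{2,1,2} = 0
G(7) = mex{0,2,0,0} = 1
G(8) = mex{1,0,1,1,0} = 2
G(9) = mex{2,1,2,2,1} = 0
G(10) = mex{0,2,0,0,2} = 1
G(11) = mex{1,0,1,1,0} = 2
G(12) = mex{2,1,2,2,1} = 0
G(13) = mex{0,2,0,0,2} = 1
G(14) = mex{1,0,1,1,0} = 2
G(n+3) = G(n) holds for n = 0,…,7 (a full window of length max(S) = 8), so the sequence is purely periodic with period 3.

3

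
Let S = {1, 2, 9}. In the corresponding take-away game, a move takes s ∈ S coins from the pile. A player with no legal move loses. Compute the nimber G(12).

2

G(0) = 0
G(1) = mex{0} = 1
G(2) = mex{1,0} = 2
G(3) = mex{2,1} = 0
G(4) = mex{0,2} = 1
G(5) = mex{1,0} = 2
G(6) = mex{2,1} = 0
G(7) = mex{0,2} = 1
G(8) = mex{1,0} = 2
G(9) = mex{2,1,0} = 3
G(10) = mex{3,2,1} = 0
G(11) = mex{0,3,2} = 1
G(12) = mex{1,0,0} = 2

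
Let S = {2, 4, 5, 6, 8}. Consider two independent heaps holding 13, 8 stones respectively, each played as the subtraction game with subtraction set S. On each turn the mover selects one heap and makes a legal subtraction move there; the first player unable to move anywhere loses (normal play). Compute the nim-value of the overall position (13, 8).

All heaps use S = {2, 4, 5, 6, 8}:
n :  0  1  2  3  4  5  6  7  8  9 10 11 12 13
G :  0  0  1  1  2  2  3  3  4  4  0  0  1  1
Heap A: G(13) = 1.
Heap B: G(8) = 4.
Combined Grundy value = 1 ⊕ 4 = 5.

5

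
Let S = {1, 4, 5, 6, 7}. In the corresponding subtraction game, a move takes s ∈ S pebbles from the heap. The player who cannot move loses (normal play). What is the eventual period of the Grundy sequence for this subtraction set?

10

G(0) = 0
G(1) = mex{0} = 1
G(2) = mex{1} = 0
G(3) = mex{0} = 1
G(4) = mex{1,0} = 2
G(5) = mex{2,1,0} = 3
G(6) = mex{3,0,1,0} = 2
G(7) = mex{2,1,0,1,0} = 3
G(8) = mex{3,2,1,0,1} = 4
G(9) = mex{4,3,2,1,0} = 5
G(10) = mex{5,2,3,2,1} = 0
G(11) = mex{0,3,2,3,2} = 1
G(12) = mex{1,4,3,2,3} = 0
G(13) = mex{0,5,4,3,2} = 1
G(14) = mex{1,0,5,4,3} = 2
G(15) = mex{2,1,0,5,4} = 3
G(16) = mex{3,0,1,0,5} = 2
G(17) = mex{2,1,0,1,0} = 3
G(18) = mex{3,2,1,0,1} = 4
G(19) = mex{4,3,2,1,0} = 5
G(20) = mex{5,2,3,2,1} = 0
G(21) = mex{0,3,2,3,2} = 1
G(n+10) = G(n) holds for n = 0,…,6 (a full window of length max(S) = 7), so the sequence is purely periodic with period 10.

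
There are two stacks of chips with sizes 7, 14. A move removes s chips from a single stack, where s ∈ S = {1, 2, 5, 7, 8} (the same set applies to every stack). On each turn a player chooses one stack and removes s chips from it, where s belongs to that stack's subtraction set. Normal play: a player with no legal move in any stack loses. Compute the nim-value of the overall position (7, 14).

All stacks use S = {1, 2, 5, 7, 8}:
G(0) = 0
G(1) = mex{0} = 1
G(2) = mex{1,0} = 2
G(3) = mex{2,1} = 0
G(4) = mex{0,2} = 1
G(5) = mex{1,0,0} = 2
G(6) = mex{2,1,1} = 0
G(7) = mex{0,2,2,0} = 1
G(8) = mex{1,0,0,1,0} = 2
G(9) = mex{2,1,1,2,1} = 0
G(10) = mex{0,2,2,0,2} = 1
G(11) = mex{1,0,0,1,0} = 2
G(12) = mex{2,1,1,2,1} = 0
G(13) = mex{0,2,2,0,2} = 1
G(14) = mex{1,0,0,1,0} = 2
Stack A: G(7) = 1.
Stack B: G(14) = 2.
Combined Grundy value = 1 ⊕ 2 = 3.

3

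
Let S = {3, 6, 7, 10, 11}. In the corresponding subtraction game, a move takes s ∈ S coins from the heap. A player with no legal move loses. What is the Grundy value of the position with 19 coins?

G(0) = 0
G(1) = mex{} = 0
G(2) = mex{} = 0
G(3) = mex{0} = 1
G(4) = mex{0} = 1
G(5) = mex{0} = 1
G(6) = mex{1,0} = 2
G(7) = mex{1,0,0} = 2
G(8) = mex{1,0,0} = 2
G(9) = mex{2,1,0} = 3
G(10) = mex{2,1,1,0} = 3
G(11) = mex{2,1,1,0,0} = 3
G(12) = mex{3,2,1,0,0} = 4
G(13) = mex{3,2,2,1,0} = 4
G(14) = mex{3,2,2,1,1} = 0
G(15) = mex{4,3,2,1,1} = 0
G(16) = mex{4,3,3,2,1} = 0
G(17) = mex{0,3,3,2,2} = 1
G(18) = mex{0,4,3,2,2} = 1
G(19) = mex{0,4,4,3,2} = 1

1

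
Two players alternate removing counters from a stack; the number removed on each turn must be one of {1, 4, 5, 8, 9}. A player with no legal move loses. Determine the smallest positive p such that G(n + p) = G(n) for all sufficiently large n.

G(0) = 0
G(1) = mex{0} = 1
G(2) = mex{1} = 0
G(3) = mex{0} = 1
G(4) = mex{1,0} = 2
G(5) = mex{2,1,0} = 3
G(6) = mex{3,0,1} = 2
G(7) = mex{2,1,0} = 3
G(8) = mex{3,2,1,0} = 4
G(9) = mex{4,3,2,1,0} = 5
G(10) = mex{5,2,3,0,1} = 4
G(11) = mex{4,3,2,1,0} = 5
G(12) = mex{5,4,3,2,1} = 0
G(13) = mex{0,5,4,3,2} = 1
G(14) = mex{1,4,5,2,3} = 0
G(15) = mex{0,5,4,3,2} = 1
G(16) = mex{1,0,5,4,3} = 2
G(17) = mex{2,1,0,5,4} = 3
G(18) = mex{3,0,1,4,5} = 2
G(19) = mex{2,1,0,5,4} = 3
G(20) = mex{3,2,1,0,5} = 4
G(21) = mex{4,3,2,1,0} = 5
G(22) = mex{5,2,3,0,1} = 4
G(23) = mex{4,3,2,1,0} = 5
G(24) = mex{5,4,3,2,1} = 0
G(25) = mex{0,5,4,3,2} = 1
G(n+12) = G(n) holds for n = 0,…,8 (a full window of length max(S) = 9), so the sequence is purely periodic with period 12.

12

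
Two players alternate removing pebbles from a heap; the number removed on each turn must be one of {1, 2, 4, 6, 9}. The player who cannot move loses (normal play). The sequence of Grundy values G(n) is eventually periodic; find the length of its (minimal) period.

8

G(0) = 0
G(1) = mex{0} = 1
G(2) = mex{1,0} = 2
G(3) = mex{2,1} = 0
G(4) = mex{0,2,0} = 1
G(5) = mex{1,0,1} = 2
G(6) = mex{2,1,2,0} = 3
G(7) = mex{3,2,0,1} = 4
G(8) = mex{4,3,1,2} = 0
G(9) = mex{0,4,2,0,0} = 1
G(10) = mex{1,0,3,1,1} = 2
G(11) = mex{2,1,4,2,2} = 0
G(12) = mex{0,2,0,3,0} = 1
G(13) = mex{1,0,1,4,1} = 2
G(14) = mex{2,1,2,0,2} = 3
G(15) = mex{3,2,0,1,3} = 4
G(16) = mex{4,3,1,2,4} = 0
G(17) = mex{0,4,2,0,0} = 1
G(18) = mex{1,0,3,1,1} = 2
G(n+8) = G(n) holds for n = 0,…,8 (a full window of length max(S) = 9), so the sequence is purely periodic with period 8.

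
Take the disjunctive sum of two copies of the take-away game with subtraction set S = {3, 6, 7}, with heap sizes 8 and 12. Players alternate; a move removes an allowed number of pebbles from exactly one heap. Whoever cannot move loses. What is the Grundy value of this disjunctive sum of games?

2

All heaps use S = {3, 6, 7}:
G(0) = 0
G(1) = mex{} = 0
G(2) = mex{} = 0
G(3) = mex{0} = 1
G(4) = mex{0} = 1
G(5) = mex{0} = 1
G(6) = mex{1,0} = 2
G(7) = mex{1,0,0} = 2
G(8) = mex{1,0,0} = 2
G(9) = mex{2,1,0} = 3
G(10) = mex{2,1,1} = 0
G(11) = mex{2,1,1} = 0
G(12) = mex{3,2,1} = 0
Heap A: G(8) = 2.
Heap B: G(12) = 0.
Combined Grundy value = 2 ⊕ 0 = 2.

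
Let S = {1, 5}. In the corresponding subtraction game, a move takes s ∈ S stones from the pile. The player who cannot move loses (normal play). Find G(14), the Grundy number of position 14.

n :  0  1  2  3  4  5  6  7  8  9 10 11 12 13 14
G :  0  1  0  1  0  1  0  1  0  1  0  1  0  1  0

0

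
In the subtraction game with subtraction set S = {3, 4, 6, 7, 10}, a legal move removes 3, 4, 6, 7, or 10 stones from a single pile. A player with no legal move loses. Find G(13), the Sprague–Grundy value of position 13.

n :  0  1  2  3  4  5  6  7  8  9 10 11 12 13
G :  0  0  0  1  1  1  2  2  2  3  3  3  4  0

0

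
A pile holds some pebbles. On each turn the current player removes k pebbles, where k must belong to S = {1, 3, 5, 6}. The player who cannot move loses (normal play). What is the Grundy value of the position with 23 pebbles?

1

G(0) = 0
G(1) = mex{0} = 1
G(2) = mex{1} = 0
G(3) = mex{0,0} = 1
G(4) = mex{1,1} = 0
G(5) = mex{0,0,0} = 1
G(6) = mex{1,1,1,0} = 2
G(7) = mex{2,0,0,1} = 3
G(8) = mex{3,1,1,0} = 2
G(9) = mex{2,2,0,1} = 3
G(10) = mex{3,3,1,0} = 2
G(11) = mex{2,2,2,1} = 0
G(12) = mex{0,3,3,2} = 1
G(13) = mex{1,2,2,3} = 0
G(14) = mex{0,0,3,2} = 1
G(15) = mex{1,1,2,3} = 0
G(16) = mex{0,0,0,2} = 1
G(17) = mex{1,1,1,0} = 2
G(18) = mex{2,0,0,1} = 3
G(19) = mex{3,1,1,0} = 2
G(20) = mex{2,2,0,1} = 3
G(21) = mex{3,3,1,0} = 2
G(22) = mex{2,2,2,1} = 0
G(23) = mex{0,3,3,2} = 1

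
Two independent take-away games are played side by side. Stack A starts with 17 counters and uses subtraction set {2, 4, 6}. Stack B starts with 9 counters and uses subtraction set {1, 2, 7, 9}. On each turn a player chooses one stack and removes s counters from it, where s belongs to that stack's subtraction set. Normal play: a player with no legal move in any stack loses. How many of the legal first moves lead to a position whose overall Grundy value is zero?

Stack A, S = {2, 4, 6}:
G(0) = 0
G(1) = mex{} = 0
G(2) = mex{0} = 1
G(3) = mex{0} = 1
G(4) = mex{1,0} = 2
G(5) = mex{1,0} = 2
G(6) = mex{2,1,0} = 3
G(7) = mex{2,1,0} = 3
G(8) = mex{3,2,1} = 0
G(9) = mex{3,2,1} = 0
G(10) = mex{0,3,2} = 1
G(11) = mex{0,3,2} = 1
G(12) = mex{1,0,3} = 2
G(13) = mex{1,0,3} = 2
G(14) = mex{2,1,0} = 3
G(15) = mex{2,1,0} = 3
G(16) = mex{3,2,1} = 0
G(17) = mex{3,2,1} = 0
G_A(17) = 0.
Stack B, S = {1, 2, 7, 9}:
n : 0 1 2 3 4 5 6 7 8 9
G : 0 1 2 0 1 2 0 1 2 3
G_B(9) = 3.
Combined Grundy value = 0 ⊕ 3 = 3.
A winning move leaves total XOR = 0, i.e. changes one component's Grundy value g to g ⊕ X where X is the current total.
Stack A: need g' = 0⊕3 = 3. Options: 17−2→G=3, 17−4→G=2, 17−6→G=1. Hits: 1.
Stack B: need g' = 3⊕3 = 0. Options: 9−1→G=2, 9−2→G=1, 9−7→G=2, 9−9→G=0. Hits: 1.

2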